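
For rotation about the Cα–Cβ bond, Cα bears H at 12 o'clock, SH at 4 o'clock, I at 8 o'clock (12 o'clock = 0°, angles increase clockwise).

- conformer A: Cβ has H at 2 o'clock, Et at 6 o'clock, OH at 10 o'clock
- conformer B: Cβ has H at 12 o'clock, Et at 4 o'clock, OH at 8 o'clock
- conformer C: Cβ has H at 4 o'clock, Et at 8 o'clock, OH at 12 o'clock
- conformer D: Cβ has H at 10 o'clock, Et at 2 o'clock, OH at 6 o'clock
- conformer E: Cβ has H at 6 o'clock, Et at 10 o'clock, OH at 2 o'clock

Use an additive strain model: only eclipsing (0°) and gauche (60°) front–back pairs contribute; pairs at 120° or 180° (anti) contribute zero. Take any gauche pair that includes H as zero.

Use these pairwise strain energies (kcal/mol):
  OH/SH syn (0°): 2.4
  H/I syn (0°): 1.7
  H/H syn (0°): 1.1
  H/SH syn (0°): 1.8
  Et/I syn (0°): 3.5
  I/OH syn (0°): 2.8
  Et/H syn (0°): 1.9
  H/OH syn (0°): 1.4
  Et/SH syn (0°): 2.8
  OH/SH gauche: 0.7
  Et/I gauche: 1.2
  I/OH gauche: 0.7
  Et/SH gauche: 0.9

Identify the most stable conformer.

A (staggered): SH(120°)/Et(180°) gauche 0.9; I(240°)/Et(180°) gauche 1.2; I(240°)/OH(300°) gauche 0.7 → 2.8 kcal/mol.
B (eclipsed): H(0°)/H(0°) eclipsed 1.1; SH(120°)/Et(120°) eclipsed 2.8; I(240°)/OH(240°) eclipsed 2.8 → 6.7 kcal/mol.
C (eclipsed): H(0°)/OH(0°) eclipsed 1.4; SH(120°)/H(120°) eclipsed 1.8; I(240°)/Et(240°) eclipsed 3.5 → 6.7 kcal/mol.
D (staggered): SH(120°)/Et(60°) gauche 0.9; SH(120°)/OH(180°) gauche 0.7; I(240°)/OH(180°) gauche 0.7 → 2.3 kcal/mol.
E (staggered): SH(120°)/OH(60°) gauche 0.7; I(240°)/Et(300°) gauche 1.2 → 1.9 kcal/mol.
E has the lowest total (1.9 kcal/mol).

E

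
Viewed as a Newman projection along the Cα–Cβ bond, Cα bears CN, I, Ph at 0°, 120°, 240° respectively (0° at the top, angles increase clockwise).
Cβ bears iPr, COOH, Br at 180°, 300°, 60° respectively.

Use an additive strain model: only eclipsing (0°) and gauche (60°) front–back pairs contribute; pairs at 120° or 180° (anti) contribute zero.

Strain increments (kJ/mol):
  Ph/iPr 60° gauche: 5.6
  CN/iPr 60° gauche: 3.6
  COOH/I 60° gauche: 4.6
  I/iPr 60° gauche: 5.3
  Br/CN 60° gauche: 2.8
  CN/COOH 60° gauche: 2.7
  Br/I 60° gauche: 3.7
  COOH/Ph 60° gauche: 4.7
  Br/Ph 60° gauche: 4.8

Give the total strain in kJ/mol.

This conformer (staggered): CN(0°)/COOH(300°) gauche 2.7; CN(0°)/Br(60°) gauche 2.8; I(120°)/iPr(180°) gauche 5.3; I(120°)/Br(60°) gauche 3.7; Ph(240°)/iPr(180°) gauche 5.6; Ph(240°)/COOH(300°) gauche 4.7 → 24.8 kJ/mol.

24.8 kJ/mol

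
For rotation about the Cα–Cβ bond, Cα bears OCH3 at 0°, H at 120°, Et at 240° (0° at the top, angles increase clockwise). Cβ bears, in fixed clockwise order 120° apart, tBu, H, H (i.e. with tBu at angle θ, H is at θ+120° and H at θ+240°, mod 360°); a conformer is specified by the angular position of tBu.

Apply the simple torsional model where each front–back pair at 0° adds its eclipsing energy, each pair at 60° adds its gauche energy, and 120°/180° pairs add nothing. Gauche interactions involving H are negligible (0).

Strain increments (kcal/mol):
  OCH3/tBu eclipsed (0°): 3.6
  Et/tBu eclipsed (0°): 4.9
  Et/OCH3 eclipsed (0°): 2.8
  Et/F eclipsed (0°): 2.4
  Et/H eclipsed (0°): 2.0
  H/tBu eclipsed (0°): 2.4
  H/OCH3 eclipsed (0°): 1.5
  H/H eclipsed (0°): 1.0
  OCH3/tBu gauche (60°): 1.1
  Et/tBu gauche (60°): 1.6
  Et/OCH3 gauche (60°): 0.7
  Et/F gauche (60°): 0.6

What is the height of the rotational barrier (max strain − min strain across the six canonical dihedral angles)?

6.3 kcal/mol

tBu at 0° (eclipsed): OCH3–tBu eclipsed, H–H eclipsed, Et–H eclipsed; 3.6 + 1.0 + 2.0 = 6.6 kcal/mol.
tBu at 60° (staggered): OCH3–tBu gauche; 1.1 = 1.1 kcal/mol.
tBu at 120° (eclipsed): OCH3–H eclipsed, H–tBu eclipsed, Et–H eclipsed; 1.5 + 2.4 + 2.0 = 5.9 kcal/mol.
tBu at 180° (staggered): Et–tBu gauche; 1.6 = 1.6 kcal/mol.
tBu at 240° (eclipsed): OCH3–H eclipsed, H–H eclipsed, Et–tBu eclipsed; 1.5 + 1.0 + 4.9 = 7.4 kcal/mol.
tBu at 300° (staggered): OCH3–tBu gauche, Et–tBu gauche; 1.1 + 1.6 = 2.7 kcal/mol.
Max at 240° (7.4 kcal/mol), min at 60° (1.1 kcal/mol); barrier = 6.3 kcal/mol.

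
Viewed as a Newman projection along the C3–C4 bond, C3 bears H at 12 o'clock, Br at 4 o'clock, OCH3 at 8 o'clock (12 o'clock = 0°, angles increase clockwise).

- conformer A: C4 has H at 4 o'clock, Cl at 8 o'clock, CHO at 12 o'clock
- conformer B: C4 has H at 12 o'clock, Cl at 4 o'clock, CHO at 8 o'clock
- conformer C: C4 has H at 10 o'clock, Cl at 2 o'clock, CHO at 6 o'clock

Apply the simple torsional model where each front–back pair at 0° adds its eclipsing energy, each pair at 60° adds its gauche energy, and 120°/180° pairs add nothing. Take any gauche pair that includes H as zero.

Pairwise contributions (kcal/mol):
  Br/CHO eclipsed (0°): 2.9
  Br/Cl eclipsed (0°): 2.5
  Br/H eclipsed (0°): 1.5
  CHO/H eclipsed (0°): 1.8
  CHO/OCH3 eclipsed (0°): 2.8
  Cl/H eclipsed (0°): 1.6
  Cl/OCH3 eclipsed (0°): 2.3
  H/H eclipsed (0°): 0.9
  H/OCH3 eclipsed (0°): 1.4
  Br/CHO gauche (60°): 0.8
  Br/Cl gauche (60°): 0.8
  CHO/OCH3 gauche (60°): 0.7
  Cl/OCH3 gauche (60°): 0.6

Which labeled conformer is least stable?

B

A (eclipsed): H(0°)/CHO(0°) eclipsed 1.8; Br(120°)/H(120°) eclipsed 1.5; OCH3(240°)/Cl(240°) eclipsed 2.3 → 5.6 kcal/mol.
B (eclipsed): H(0°)/H(0°) eclipsed 0.9; Br(120°)/Cl(120°) eclipsed 2.5; OCH3(240°)/CHO(240°) eclipsed 2.8 → 6.2 kcal/mol.
C (staggered): Br(120°)/Cl(60°) gauche 0.8; Br(120°)/CHO(180°) gauche 0.8; OCH3(240°)/CHO(180°) gauche 0.7 → 2.3 kcal/mol.
B has the highest total (6.2 kcal/mol).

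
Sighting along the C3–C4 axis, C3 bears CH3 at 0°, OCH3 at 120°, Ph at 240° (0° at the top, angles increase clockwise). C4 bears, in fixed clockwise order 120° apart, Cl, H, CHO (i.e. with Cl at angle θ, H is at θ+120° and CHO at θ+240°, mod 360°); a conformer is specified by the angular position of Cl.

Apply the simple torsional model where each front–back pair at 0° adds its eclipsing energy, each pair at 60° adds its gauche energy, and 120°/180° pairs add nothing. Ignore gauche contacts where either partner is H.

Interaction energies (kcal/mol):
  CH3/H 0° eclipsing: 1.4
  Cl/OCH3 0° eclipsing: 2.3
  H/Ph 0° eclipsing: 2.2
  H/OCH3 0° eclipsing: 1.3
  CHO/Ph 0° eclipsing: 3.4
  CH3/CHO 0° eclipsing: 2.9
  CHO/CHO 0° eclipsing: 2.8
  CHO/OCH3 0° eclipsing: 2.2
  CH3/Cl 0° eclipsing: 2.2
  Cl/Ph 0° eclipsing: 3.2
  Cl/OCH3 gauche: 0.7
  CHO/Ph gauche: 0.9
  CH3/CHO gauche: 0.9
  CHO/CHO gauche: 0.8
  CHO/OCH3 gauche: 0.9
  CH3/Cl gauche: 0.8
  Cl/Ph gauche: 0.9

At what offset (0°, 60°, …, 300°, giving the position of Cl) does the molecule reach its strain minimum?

60°

Cl at 0° (eclipsed): CH3(0°)/Cl(0°) eclipsed 2.2; OCH3(120°)/H(120°) eclipsed 1.3; Ph(240°)/CHO(240°) eclipsed 3.4 → 6.9 kcal/mol.
Cl at 60° (staggered): CH3(0°)/Cl(60°) gauche 0.8; CH3(0°)/CHO(300°) gauche 0.9; OCH3(120°)/Cl(60°) gauche 0.7; Ph(240°)/CHO(300°) gauche 0.9 → 3.3 kcal/mol.
Cl at 120° (eclipsed): CH3(0°)/CHO(0°) eclipsed 2.9; OCH3(120°)/Cl(120°) eclipsed 2.3; Ph(240°)/H(240°) eclipsed 2.2 → 7.4 kcal/mol.
Cl at 180° (staggered): CH3(0°)/CHO(60°) gauche 0.9; OCH3(120°)/Cl(180°) gauche 0.7; OCH3(120°)/CHO(60°) gauche 0.9; Ph(240°)/Cl(180°) gauche 0.9 → 3.4 kcal/mol.
Cl at 240° (eclipsed): CH3(0°)/H(0°) eclipsed 1.4; OCH3(120°)/CHO(120°) eclipsed 2.2; Ph(240°)/Cl(240°) eclipsed 3.2 → 6.8 kcal/mol.
Cl at 300° (staggered): CH3(0°)/Cl(300°) gauche 0.8; OCH3(120°)/CHO(180°) gauche 0.9; Ph(240°)/Cl(300°) gauche 0.9; Ph(240°)/CHO(180°) gauche 0.9 → 3.5 kcal/mol.
The minimum (3.3 kcal/mol) occurs with Cl at 60°.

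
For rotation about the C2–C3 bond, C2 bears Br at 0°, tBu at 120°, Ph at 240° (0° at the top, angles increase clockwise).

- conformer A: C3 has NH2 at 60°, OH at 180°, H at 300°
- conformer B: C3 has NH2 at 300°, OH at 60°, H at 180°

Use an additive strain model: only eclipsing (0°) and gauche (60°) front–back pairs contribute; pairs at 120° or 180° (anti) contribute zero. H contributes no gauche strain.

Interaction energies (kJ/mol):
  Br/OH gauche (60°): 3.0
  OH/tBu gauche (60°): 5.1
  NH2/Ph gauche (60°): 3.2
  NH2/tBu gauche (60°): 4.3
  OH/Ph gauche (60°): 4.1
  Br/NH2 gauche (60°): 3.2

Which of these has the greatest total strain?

A (staggered): Br(0°)/NH2(60°) gauche 3.2; tBu(120°)/NH2(60°) gauche 4.3; tBu(120°)/OH(180°) gauche 5.1; Ph(240°)/OH(180°) gauche 4.1 → 16.7 kJ/mol.
B (staggered): Br(0°)/NH2(300°) gauche 3.2; Br(0°)/OH(60°) gauche 3.0; tBu(120°)/OH(60°) gauche 5.1; Ph(240°)/NH2(300°) gauche 3.2 → 14.5 kJ/mol.
A has the highest total (16.7 kJ/mol).

A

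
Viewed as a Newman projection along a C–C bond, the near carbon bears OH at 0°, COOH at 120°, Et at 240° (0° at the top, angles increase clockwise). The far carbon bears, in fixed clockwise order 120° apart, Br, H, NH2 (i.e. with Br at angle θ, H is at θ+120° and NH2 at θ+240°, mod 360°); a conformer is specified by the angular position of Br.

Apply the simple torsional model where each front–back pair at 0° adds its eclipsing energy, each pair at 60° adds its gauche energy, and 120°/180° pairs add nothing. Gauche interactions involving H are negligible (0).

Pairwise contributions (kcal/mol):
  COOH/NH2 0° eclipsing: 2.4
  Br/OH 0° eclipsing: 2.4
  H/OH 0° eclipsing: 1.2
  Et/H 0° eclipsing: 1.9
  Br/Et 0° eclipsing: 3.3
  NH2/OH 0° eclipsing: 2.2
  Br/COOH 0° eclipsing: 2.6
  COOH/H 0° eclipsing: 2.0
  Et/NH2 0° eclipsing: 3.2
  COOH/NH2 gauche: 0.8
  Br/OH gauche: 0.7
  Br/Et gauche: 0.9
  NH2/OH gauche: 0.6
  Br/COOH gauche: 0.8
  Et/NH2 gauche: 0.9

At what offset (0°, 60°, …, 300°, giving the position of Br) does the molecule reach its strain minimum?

Br at 0° (eclipsed): OH–Br eclipsed, COOH–H eclipsed, Et–NH2 eclipsed; 2.4 + 2.0 + 3.2 = 7.6 kcal/mol.
Br at 60° (staggered): OH–Br gauche, OH–NH2 gauche, COOH–Br gauche, Et–NH2 gauche; 0.7 + 0.6 + 0.8 + 0.9 = 3.0 kcal/mol.
Br at 120° (eclipsed): OH–NH2 eclipsed, COOH–Br eclipsed, Et–H eclipsed; 2.2 + 2.6 + 1.9 = 6.7 kcal/mol.
Br at 180° (staggered): OH–NH2 gauche, COOH–Br gauche, COOH–NH2 gauche, Et–Br gauche; 0.6 + 0.8 + 0.8 + 0.9 = 3.1 kcal/mol.
Br at 240° (eclipsed): OH–H eclipsed, COOH–NH2 eclipsed, Et–Br eclipsed; 1.2 + 2.4 + 3.3 = 6.9 kcal/mol.
Br at 300° (staggered): OH–Br gauche, COOH–NH2 gauche, Et–Br gauche, Et–NH2 gauche; 0.7 + 0.8 + 0.9 + 0.9 = 3.3 kcal/mol.
The minimum (3.0 kcal/mol) occurs with Br at 60°.

60°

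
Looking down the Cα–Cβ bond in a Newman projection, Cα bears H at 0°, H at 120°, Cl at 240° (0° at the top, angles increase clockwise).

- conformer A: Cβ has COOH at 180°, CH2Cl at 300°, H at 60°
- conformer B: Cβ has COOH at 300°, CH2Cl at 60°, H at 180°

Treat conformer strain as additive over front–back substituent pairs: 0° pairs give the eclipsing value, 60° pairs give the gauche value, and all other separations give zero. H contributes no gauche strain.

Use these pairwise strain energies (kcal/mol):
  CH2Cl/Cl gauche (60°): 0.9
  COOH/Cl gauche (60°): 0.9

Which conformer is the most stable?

A is staggered. Cl at 240° is gauche with COOH at 180° (0.9); Cl at 240° is gauche with CH2Cl at 300° (0.9). Total 1.8 kcal/mol.
B is staggered. Cl at 240° is gauche with COOH at 300° (0.9). Total 0.9 kcal/mol.
B has the lowest total (0.9 kcal/mol).

B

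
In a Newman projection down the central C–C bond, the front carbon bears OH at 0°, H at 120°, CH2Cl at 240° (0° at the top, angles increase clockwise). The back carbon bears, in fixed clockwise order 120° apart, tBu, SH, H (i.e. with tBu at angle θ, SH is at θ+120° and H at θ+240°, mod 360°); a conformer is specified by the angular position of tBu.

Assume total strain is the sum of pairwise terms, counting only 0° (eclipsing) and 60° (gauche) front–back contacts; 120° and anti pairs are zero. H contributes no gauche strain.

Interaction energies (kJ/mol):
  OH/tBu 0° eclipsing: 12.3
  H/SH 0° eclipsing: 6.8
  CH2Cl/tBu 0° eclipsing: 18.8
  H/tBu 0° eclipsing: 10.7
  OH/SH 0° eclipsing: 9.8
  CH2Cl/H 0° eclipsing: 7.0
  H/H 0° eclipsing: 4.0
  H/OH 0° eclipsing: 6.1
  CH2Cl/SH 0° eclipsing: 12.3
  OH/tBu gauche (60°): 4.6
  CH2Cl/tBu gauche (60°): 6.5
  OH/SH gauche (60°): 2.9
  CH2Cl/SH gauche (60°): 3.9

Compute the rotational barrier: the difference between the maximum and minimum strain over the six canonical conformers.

24.1 kJ/mol

tBu at 0° (eclipsed): OH–tBu eclipsed, H–SH eclipsed, CH2Cl–H eclipsed; 12.3 + 6.8 + 7.0 = 26.1 kJ/mol.
tBu at 60° (staggered): OH–tBu gauche, CH2Cl–SH gauche; 4.6 + 3.9 = 8.5 kJ/mol.
tBu at 120° (eclipsed): OH–H eclipsed, H–tBu eclipsed, CH2Cl–SH eclipsed; 6.1 + 10.7 + 12.3 = 29.1 kJ/mol.
tBu at 180° (staggered): OH–SH gauche, CH2Cl–tBu gauche, CH2Cl–SH gauche; 2.9 + 6.5 + 3.9 = 13.3 kJ/mol.
tBu at 240° (eclipsed): OH–SH eclipsed, H–H eclipsed, CH2Cl–tBu eclipsed; 9.8 + 4.0 + 18.8 = 32.6 kJ/mol.
tBu at 300° (staggered): OH–tBu gauche, OH–SH gauche, CH2Cl–tBu gauche; 4.6 + 2.9 + 6.5 = 14.0 kJ/mol.
Max at 240° (32.6 kJ/mol), min at 60° (8.5 kJ/mol); barrier = 24.1 kJ/mol.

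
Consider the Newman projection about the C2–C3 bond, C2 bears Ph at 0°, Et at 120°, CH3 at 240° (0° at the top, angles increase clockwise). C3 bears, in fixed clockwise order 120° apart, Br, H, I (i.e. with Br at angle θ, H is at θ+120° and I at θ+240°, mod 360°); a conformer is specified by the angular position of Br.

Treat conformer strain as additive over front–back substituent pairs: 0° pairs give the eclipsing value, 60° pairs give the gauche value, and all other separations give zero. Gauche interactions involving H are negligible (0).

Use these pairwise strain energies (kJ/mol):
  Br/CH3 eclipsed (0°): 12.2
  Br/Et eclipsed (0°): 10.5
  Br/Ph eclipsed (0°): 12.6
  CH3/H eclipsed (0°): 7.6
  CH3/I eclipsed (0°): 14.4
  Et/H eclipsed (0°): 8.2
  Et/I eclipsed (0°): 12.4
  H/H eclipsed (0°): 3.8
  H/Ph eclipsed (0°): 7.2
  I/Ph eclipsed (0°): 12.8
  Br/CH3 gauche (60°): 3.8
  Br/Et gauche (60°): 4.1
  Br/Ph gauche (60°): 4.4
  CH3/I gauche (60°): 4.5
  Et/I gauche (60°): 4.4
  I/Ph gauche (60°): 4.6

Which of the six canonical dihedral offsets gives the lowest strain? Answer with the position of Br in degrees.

Br at 0° (eclipsed): Ph–Br eclipsed, Et–H eclipsed, CH3–I eclipsed; 12.6 + 8.2 + 14.4 = 35.2 kJ/mol.
Br at 60° (staggered): Ph–Br gauche, Ph–I gauche, Et–Br gauche, CH3–I gauche; 4.4 + 4.6 + 4.1 + 4.5 = 17.6 kJ/mol.
Br at 120° (eclipsed): Ph–I eclipsed, Et–Br eclipsed, CH3–H eclipsed; 12.8 + 10.5 + 7.6 = 30.9 kJ/mol.
Br at 180° (staggered): Ph–I gauche, Et–Br gauche, Et–I gauche, CH3–Br gauche; 4.6 + 4.1 + 4.4 + 3.8 = 16.9 kJ/mol.
Br at 240° (eclipsed): Ph–H eclipsed, Et–I eclipsed, CH3–Br eclipsed; 7.2 + 12.4 + 12.2 = 31.8 kJ/mol.
Br at 300° (staggered): Ph–Br gauche, Et–I gauche, CH3–Br gauche, CH3–I gauche; 4.4 + 4.4 + 3.8 + 4.5 = 17.1 kJ/mol.
The minimum (16.9 kJ/mol) occurs with Br at 180°.

180°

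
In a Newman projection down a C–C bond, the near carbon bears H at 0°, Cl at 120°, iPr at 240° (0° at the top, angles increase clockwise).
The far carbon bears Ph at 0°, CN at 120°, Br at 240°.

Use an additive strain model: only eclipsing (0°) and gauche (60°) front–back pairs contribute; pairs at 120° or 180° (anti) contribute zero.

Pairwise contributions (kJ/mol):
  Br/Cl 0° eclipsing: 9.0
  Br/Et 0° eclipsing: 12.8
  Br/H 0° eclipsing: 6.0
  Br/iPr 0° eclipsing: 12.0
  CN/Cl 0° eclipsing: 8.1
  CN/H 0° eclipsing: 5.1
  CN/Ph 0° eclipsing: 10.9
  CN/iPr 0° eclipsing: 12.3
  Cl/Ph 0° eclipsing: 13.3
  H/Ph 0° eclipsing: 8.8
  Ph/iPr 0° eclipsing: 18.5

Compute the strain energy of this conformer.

28.9 kJ/mol

This conformer (eclipsed): H–Ph eclipsed, Cl–CN eclipsed, iPr–Br eclipsed; 8.8 + 8.1 + 12.0 = 28.9 kJ/mol.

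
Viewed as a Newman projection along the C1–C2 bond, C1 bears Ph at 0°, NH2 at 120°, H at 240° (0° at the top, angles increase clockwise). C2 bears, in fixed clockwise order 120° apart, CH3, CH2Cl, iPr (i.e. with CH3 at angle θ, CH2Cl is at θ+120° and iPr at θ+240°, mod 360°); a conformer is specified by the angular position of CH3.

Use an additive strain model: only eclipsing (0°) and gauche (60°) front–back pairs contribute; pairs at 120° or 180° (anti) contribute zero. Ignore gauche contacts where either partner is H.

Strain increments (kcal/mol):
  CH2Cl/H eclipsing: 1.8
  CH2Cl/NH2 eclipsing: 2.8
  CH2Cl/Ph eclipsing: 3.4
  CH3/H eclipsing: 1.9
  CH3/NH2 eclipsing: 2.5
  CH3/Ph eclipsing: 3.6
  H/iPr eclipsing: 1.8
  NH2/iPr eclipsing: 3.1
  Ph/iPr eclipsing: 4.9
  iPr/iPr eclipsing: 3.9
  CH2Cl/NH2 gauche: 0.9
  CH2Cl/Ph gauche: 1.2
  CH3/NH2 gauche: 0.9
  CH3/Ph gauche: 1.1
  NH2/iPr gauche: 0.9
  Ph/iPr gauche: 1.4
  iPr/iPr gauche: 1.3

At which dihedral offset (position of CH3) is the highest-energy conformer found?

CH3 at 0° is eclipsed. Ph at 0° is eclipsed with CH3 at 0° (3.6); NH2 at 120° is eclipsed with CH2Cl at 120° (2.8); H at 240° is eclipsed with iPr at 240° (1.8). Total 8.2 kcal/mol.
CH3 at 60° is staggered. Ph at 0° is gauche with CH3 at 60° (1.1); Ph at 0° is gauche with iPr at 300° (1.4); NH2 at 120° is gauche with CH3 at 60° (0.9); NH2 at 120° is gauche with CH2Cl at 180° (0.9). Total 4.3 kcal/mol.
CH3 at 120° is eclipsed. Ph at 0° is eclipsed with iPr at 0° (4.9); NH2 at 120° is eclipsed with CH3 at 120° (2.5); H at 240° is eclipsed with CH2Cl at 240° (1.8). Total 9.2 kcal/mol.
CH3 at 180° is staggered. Ph at 0° is gauche with CH2Cl at 300° (1.2); Ph at 0° is gauche with iPr at 60° (1.4); NH2 at 120° is gauche with CH3 at 180° (0.9); NH2 at 120° is gauche with iPr at 60° (0.9). Total 4.4 kcal/mol.
CH3 at 240° is eclipsed. Ph at 0° is eclipsed with CH2Cl at 0° (3.4); NH2 at 120° is eclipsed with iPr at 120° (3.1); H at 240° is eclipsed with CH3 at 240° (1.9). Total 8.4 kcal/mol.
CH3 at 300° is staggered. Ph at 0° is gauche with CH3 at 300° (1.1); Ph at 0° is gauche with CH2Cl at 60° (1.2); NH2 at 120° is gauche with CH2Cl at 60° (0.9); NH2 at 120° is gauche with iPr at 180° (0.9). Total 4.1 kcal/mol.
The maximum (9.2 kcal/mol) occurs with CH3 at 120°.

120°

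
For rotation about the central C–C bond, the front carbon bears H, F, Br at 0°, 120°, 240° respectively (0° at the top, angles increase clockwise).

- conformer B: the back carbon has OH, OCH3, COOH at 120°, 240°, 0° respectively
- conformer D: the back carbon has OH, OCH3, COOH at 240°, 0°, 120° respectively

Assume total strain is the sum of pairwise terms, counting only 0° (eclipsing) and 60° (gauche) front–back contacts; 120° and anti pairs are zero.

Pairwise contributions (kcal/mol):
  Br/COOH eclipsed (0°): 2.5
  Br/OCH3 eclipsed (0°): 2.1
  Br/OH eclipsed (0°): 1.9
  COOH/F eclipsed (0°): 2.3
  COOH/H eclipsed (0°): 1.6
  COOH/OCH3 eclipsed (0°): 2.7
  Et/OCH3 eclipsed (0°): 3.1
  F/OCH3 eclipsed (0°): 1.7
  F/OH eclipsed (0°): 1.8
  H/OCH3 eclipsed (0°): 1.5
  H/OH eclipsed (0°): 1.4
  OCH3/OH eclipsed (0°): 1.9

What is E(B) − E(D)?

-0.2 kcal/mol

B is eclipsed. H at 0° is eclipsed with COOH at 0° (1.6); F at 120° is eclipsed with OH at 120° (1.8); Br at 240° is eclipsed with OCH3 at 240° (2.1). Total 5.5 kcal/mol.
D is eclipsed. H at 0° is eclipsed with OCH3 at 0° (1.5); F at 120° is eclipsed with COOH at 120° (2.3); Br at 240° is eclipsed with OH at 240° (1.9). Total 5.7 kcal/mol.
E(B) − E(D) = 5.5 − 5.7 = -0.2 kcal/mol.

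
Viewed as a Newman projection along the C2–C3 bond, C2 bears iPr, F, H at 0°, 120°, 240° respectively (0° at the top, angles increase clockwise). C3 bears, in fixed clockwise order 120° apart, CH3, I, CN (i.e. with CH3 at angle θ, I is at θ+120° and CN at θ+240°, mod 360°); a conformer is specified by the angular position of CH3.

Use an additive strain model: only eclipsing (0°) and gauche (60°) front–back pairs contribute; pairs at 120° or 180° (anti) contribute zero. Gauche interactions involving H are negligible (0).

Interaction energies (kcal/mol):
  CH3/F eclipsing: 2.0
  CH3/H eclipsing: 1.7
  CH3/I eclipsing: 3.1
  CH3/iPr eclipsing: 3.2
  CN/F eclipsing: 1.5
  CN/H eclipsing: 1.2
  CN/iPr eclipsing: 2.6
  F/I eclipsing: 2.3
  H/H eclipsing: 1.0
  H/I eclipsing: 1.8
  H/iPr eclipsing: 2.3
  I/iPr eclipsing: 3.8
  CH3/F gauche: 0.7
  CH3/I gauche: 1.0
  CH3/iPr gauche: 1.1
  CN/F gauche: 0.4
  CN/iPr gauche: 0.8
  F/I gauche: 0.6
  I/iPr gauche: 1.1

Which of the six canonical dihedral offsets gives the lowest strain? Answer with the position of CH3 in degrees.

180°

CH3 at 0° (eclipsed): iPr–CH3 eclipsed, F–I eclipsed, H–CN eclipsed; 3.2 + 2.3 + 1.2 = 6.7 kcal/mol.
CH3 at 60° (staggered): iPr–CH3 gauche, iPr–CN gauche, F–CH3 gauche, F–I gauche; 1.1 + 0.8 + 0.7 + 0.6 = 3.2 kcal/mol.
CH3 at 120° (eclipsed): iPr–CN eclipsed, F–CH3 eclipsed, H–I eclipsed; 2.6 + 2.0 + 1.8 = 6.4 kcal/mol.
CH3 at 180° (staggered): iPr–I gauche, iPr–CN gauche, F–CH3 gauche, F–CN gauche; 1.1 + 0.8 + 0.7 + 0.4 = 3.0 kcal/mol.
CH3 at 240° (eclipsed): iPr–I eclipsed, F–CN eclipsed, H–CH3 eclipsed; 3.8 + 1.5 + 1.7 = 7.0 kcal/mol.
CH3 at 300° (staggered): iPr–CH3 gauche, iPr–I gauche, F–I gauche, F–CN gauche; 1.1 + 1.1 + 0.6 + 0.4 = 3.2 kcal/mol.
The minimum (3.0 kcal/mol) occurs with CH3 at 180°.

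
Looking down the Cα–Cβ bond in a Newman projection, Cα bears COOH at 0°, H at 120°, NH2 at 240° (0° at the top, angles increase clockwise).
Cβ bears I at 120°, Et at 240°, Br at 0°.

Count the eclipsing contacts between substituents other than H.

2

Non-H eclipsing pairs: COOH(0°)/Br(0°); NH2(240°)/Et(240°) — 2 interactions.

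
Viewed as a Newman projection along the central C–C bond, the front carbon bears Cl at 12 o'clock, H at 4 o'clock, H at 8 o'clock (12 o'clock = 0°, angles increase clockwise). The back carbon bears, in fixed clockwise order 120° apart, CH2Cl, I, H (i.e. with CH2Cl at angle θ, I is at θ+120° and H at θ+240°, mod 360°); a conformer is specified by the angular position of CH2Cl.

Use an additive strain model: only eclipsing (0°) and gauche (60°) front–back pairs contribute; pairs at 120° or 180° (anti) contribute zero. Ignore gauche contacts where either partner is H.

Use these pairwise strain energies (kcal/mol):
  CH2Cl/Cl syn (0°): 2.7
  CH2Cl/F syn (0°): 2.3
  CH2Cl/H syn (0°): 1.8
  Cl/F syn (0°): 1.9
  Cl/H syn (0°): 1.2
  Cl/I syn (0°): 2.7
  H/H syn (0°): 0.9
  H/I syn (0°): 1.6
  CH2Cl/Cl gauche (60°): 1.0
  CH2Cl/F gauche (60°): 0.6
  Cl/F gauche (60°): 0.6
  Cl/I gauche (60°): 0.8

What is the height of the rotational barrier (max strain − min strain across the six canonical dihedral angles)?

CH2Cl at 0° (eclipsed): Cl(0°)/CH2Cl(0°) eclipsed 2.7; H(120°)/I(120°) eclipsed 1.6; H(240°)/H(240°) eclipsed 0.9 → 5.2 kcal/mol.
CH2Cl at 60° (staggered): Cl(0°)/CH2Cl(60°) gauche 1.0 → 1.0 kcal/mol.
CH2Cl at 120° (eclipsed): Cl(0°)/H(0°) eclipsed 1.2; H(120°)/CH2Cl(120°) eclipsed 1.8; H(240°)/I(240°) eclipsed 1.6 → 4.6 kcal/mol.
CH2Cl at 180° (staggered): Cl(0°)/I(300°) gauche 0.8 → 0.8 kcal/mol.
CH2Cl at 240° (eclipsed): Cl(0°)/I(0°) eclipsed 2.7; H(120°)/H(120°) eclipsed 0.9; H(240°)/CH2Cl(240°) eclipsed 1.8 → 5.4 kcal/mol.
CH2Cl at 300° (staggered): Cl(0°)/CH2Cl(300°) gauche 1.0; Cl(0°)/I(60°) gauche 0.8 → 1.8 kcal/mol.
Max at 240° (5.4 kcal/mol), min at 180° (0.8 kcal/mol); barrier = 4.6 kcal/mol.

4.6 kcal/mol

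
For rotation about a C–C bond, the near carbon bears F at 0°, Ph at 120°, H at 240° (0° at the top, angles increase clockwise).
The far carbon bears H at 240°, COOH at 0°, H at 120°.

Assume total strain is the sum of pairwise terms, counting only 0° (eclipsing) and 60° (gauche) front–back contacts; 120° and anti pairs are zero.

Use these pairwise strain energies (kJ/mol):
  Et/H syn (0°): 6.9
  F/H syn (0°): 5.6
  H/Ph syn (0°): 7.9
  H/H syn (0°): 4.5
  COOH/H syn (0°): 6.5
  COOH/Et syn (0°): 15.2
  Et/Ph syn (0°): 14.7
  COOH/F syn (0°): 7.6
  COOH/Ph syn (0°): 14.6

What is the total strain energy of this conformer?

This conformer (eclipsed): F–COOH eclipsed, Ph–H eclipsed, H–H eclipsed; 7.6 + 7.9 + 4.5 = 20.0 kJ/mol.

20.0 kJ/mol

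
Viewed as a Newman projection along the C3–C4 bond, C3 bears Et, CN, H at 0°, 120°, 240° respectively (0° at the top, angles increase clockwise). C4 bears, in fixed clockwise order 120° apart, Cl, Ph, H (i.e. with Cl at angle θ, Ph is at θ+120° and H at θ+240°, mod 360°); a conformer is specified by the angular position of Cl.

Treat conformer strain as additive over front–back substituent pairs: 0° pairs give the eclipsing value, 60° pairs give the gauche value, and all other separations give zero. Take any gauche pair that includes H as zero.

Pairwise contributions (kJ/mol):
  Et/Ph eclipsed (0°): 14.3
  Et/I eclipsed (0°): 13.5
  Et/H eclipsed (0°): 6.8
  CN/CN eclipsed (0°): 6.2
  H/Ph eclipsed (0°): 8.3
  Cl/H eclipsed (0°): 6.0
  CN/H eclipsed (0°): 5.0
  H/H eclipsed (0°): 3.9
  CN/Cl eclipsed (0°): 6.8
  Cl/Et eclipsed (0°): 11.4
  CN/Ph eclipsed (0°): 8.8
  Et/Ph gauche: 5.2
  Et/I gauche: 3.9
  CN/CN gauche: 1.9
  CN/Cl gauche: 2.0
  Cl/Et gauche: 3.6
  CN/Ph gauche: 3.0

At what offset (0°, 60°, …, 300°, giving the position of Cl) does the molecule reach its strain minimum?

Cl at 0° (eclipsed): Et–Cl eclipsed, CN–Ph eclipsed, H–H eclipsed; 11.4 + 8.8 + 3.9 = 24.1 kJ/mol.
Cl at 60° (staggered): Et–Cl gauche, CN–Cl gauche, CN–Ph gauche; 3.6 + 2.0 + 3.0 = 8.6 kJ/mol.
Cl at 120° (eclipsed): Et–H eclipsed, CN–Cl eclipsed, H–Ph eclipsed; 6.8 + 6.8 + 8.3 = 21.9 kJ/mol.
Cl at 180° (staggered): Et–Ph gauche, CN–Cl gauche; 5.2 + 2.0 = 7.2 kJ/mol.
Cl at 240° (eclipsed): Et–Ph eclipsed, CN–H eclipsed, H–Cl eclipsed; 14.3 + 5.0 + 6.0 = 25.3 kJ/mol.
Cl at 300° (staggered): Et–Cl gauche, Et–Ph gauche, CN–Ph gauche; 3.6 + 5.2 + 3.0 = 11.8 kJ/mol.
The minimum (7.2 kJ/mol) occurs with Cl at 180°.

180°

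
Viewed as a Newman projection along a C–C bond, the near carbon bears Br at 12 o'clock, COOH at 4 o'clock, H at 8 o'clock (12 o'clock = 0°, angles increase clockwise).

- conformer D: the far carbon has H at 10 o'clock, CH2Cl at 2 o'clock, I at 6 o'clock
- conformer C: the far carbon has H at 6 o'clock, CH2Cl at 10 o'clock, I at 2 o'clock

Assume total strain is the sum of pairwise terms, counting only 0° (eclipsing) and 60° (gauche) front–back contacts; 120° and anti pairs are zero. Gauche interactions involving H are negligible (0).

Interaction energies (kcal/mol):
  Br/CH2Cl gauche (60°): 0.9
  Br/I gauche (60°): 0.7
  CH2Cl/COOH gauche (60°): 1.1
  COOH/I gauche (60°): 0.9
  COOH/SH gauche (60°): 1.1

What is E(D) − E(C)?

D (staggered): Br–CH2Cl gauche, COOH–CH2Cl gauche, COOH–I gauche; 0.9 + 1.1 + 0.9 = 2.9 kcal/mol.
C (staggered): Br–CH2Cl gauche, Br–I gauche, COOH–I gauche; 0.9 + 0.7 + 0.9 = 2.5 kcal/mol.
E(D) − E(C) = 2.9 − 2.5 = +0.4 kcal/mol.

+0.4 kcal/mol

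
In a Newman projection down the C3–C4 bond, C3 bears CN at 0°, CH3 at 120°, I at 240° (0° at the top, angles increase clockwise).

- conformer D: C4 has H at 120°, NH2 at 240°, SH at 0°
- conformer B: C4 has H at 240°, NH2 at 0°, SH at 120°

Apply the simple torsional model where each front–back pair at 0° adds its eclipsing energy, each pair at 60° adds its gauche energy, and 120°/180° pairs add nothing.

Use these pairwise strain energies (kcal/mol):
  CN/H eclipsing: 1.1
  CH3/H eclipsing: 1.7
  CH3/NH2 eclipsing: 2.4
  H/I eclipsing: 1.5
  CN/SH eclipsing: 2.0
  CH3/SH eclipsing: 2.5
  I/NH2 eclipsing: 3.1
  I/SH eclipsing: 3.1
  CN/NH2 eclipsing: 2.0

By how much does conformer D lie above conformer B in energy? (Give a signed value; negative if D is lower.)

+0.8 kcal/mol

D (eclipsed): CN–SH eclipsed, CH3–H eclipsed, I–NH2 eclipsed; 2.0 + 1.7 + 3.1 = 6.8 kcal/mol.
B (eclipsed): CN–NH2 eclipsed, CH3–SH eclipsed, I–H eclipsed; 2.0 + 2.5 + 1.5 = 6.0 kcal/mol.
E(D) − E(B) = 6.8 − 6.0 = +0.8 kcal/mol.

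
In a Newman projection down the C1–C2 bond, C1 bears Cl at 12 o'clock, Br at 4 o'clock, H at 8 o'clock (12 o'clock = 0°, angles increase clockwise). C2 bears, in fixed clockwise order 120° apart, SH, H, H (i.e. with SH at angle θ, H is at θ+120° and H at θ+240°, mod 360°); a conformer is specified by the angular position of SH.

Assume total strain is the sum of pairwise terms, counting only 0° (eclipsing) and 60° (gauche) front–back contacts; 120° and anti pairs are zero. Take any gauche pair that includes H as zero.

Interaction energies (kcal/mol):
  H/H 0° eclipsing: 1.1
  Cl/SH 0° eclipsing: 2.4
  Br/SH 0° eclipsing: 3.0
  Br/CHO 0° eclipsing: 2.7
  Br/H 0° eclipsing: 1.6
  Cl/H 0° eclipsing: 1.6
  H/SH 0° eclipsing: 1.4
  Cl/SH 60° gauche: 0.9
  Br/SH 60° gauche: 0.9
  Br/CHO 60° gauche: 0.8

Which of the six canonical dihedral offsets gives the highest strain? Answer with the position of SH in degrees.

SH at 0° (eclipsed): Cl–SH eclipsed, Br–H eclipsed, H–H eclipsed; 2.4 + 1.6 + 1.1 = 5.1 kcal/mol.
SH at 60° (staggered): Cl–SH gauche, Br–SH gauche; 0.9 + 0.9 = 1.8 kcal/mol.
SH at 120° (eclipsed): Cl–H eclipsed, Br–SH eclipsed, H–H eclipsed; 1.6 + 3.0 + 1.1 = 5.7 kcal/mol.
SH at 180° (staggered): Br–SH gauche; 0.9 = 0.9 kcal/mol.
SH at 240° (eclipsed): Cl–H eclipsed, Br–H eclipsed, H–SH eclipsed; 1.6 + 1.6 + 1.4 = 4.6 kcal/mol.
SH at 300° (staggered): Cl–SH gauche; 0.9 = 0.9 kcal/mol.
The maximum (5.7 kcal/mol) occurs with SH at 120°.

120°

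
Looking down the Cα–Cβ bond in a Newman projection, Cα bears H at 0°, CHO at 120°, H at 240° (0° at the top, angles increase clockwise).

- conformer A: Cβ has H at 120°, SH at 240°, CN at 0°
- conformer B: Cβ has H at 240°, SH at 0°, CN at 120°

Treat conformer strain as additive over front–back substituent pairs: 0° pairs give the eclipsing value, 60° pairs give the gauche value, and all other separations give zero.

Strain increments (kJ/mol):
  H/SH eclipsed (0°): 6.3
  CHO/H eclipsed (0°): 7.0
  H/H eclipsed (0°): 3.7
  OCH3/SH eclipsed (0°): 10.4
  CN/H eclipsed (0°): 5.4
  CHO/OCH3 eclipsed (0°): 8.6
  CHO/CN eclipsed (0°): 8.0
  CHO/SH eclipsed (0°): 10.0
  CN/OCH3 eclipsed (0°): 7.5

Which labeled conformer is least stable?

A

A (eclipsed): H(0°)/CN(0°) eclipsed 5.4; CHO(120°)/H(120°) eclipsed 7.0; H(240°)/SH(240°) eclipsed 6.3 → 18.7 kJ/mol.
B (eclipsed): H(0°)/SH(0°) eclipsed 6.3; CHO(120°)/CN(120°) eclipsed 8.0; H(240°)/H(240°) eclipsed 3.7 → 18.0 kJ/mol.
A has the highest total (18.7 kJ/mol).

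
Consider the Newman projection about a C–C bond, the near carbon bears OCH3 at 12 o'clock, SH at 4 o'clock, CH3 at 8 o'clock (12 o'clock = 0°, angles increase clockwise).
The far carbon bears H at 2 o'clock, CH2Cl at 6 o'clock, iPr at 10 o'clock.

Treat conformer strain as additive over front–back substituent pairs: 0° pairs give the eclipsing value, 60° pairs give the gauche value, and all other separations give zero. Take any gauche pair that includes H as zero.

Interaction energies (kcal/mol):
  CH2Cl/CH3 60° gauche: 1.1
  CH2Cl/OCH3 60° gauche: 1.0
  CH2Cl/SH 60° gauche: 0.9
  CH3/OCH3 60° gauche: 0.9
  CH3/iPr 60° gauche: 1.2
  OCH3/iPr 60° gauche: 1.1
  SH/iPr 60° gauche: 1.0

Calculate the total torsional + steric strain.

This conformer (staggered): OCH3–iPr gauche, SH–CH2Cl gauche, CH3–CH2Cl gauche, CH3–iPr gauche; 1.1 + 0.9 + 1.1 + 1.2 = 4.3 kcal/mol.

4.3 kcal/mol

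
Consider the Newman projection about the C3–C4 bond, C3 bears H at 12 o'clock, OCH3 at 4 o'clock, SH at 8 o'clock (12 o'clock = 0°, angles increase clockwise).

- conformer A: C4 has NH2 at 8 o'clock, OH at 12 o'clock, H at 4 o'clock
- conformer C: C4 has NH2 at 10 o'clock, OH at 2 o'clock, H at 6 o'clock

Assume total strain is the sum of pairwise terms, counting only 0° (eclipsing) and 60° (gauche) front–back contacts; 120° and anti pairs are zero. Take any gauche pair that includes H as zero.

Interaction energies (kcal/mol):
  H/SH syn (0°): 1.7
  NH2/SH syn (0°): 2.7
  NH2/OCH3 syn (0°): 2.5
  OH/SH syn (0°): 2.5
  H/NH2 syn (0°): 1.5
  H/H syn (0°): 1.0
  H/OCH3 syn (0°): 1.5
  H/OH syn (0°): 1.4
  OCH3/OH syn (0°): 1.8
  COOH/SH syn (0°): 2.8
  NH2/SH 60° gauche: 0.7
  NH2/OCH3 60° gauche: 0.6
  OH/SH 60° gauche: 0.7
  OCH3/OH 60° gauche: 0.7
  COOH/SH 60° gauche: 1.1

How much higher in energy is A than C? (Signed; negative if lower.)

+4.2 kcal/mol

A (eclipsed): H–OH eclipsed, OCH3–H eclipsed, SH–NH2 eclipsed; 1.4 + 1.5 + 2.7 = 5.6 kcal/mol.
C (staggered): OCH3–OH gauche, SH–NH2 gauche; 0.7 + 0.7 = 1.4 kcal/mol.
E(A) − E(C) = 5.6 − 1.4 = +4.2 kcal/mol.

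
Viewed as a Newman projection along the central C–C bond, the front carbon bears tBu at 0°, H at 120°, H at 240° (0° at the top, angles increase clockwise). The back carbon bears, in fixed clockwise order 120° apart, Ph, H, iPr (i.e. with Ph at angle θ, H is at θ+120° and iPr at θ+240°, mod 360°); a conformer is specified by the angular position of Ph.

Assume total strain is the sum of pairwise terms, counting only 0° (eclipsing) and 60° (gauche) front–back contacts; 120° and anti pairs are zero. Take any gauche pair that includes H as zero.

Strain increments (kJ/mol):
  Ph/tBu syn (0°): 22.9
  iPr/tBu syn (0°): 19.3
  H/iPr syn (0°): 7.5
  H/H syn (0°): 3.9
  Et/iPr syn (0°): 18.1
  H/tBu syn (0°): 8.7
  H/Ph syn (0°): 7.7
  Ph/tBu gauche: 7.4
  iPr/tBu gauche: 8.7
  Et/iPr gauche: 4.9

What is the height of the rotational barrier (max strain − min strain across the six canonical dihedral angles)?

Ph at 0° (eclipsed): tBu(0°)/Ph(0°) eclipsed 22.9; H(120°)/H(120°) eclipsed 3.9; H(240°)/iPr(240°) eclipsed 7.5 → 34.3 kJ/mol.
Ph at 60° (staggered): tBu(0°)/Ph(60°) gauche 7.4; tBu(0°)/iPr(300°) gauche 8.7 → 16.1 kJ/mol.
Ph at 120° (eclipsed): tBu(0°)/iPr(0°) eclipsed 19.3; H(120°)/Ph(120°) eclipsed 7.7; H(240°)/H(240°) eclipsed 3.9 → 30.9 kJ/mol.
Ph at 180° (staggered): tBu(0°)/iPr(60°) gauche 8.7 → 8.7 kJ/mol.
Ph at 240° (eclipsed): tBu(0°)/H(0°) eclipsed 8.7; H(120°)/iPr(120°) eclipsed 7.5; H(240°)/Ph(240°) eclipsed 7.7 → 23.9 kJ/mol.
Ph at 300° (staggered): tBu(0°)/Ph(300°) gauche 7.4 → 7.4 kJ/mol.
Max at 0° (34.3 kJ/mol), min at 300° (7.4 kJ/mol); barrier = 26.9 kJ/mol.

26.9 kJ/mol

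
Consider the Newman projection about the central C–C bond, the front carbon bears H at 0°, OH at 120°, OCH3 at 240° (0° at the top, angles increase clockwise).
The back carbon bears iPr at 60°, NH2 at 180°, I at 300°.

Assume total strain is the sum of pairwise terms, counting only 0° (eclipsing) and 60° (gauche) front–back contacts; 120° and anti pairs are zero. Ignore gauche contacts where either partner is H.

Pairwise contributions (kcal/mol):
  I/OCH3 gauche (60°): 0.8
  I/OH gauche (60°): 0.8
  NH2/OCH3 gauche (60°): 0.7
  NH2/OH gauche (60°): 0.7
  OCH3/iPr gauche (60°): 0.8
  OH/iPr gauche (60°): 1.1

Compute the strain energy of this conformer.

3.3 kcal/mol

This conformer (staggered): OH–iPr gauche, OH–NH2 gauche, OCH3–NH2 gauche, OCH3–I gauche; 1.1 + 0.7 + 0.7 + 0.8 = 3.3 kcal/mol.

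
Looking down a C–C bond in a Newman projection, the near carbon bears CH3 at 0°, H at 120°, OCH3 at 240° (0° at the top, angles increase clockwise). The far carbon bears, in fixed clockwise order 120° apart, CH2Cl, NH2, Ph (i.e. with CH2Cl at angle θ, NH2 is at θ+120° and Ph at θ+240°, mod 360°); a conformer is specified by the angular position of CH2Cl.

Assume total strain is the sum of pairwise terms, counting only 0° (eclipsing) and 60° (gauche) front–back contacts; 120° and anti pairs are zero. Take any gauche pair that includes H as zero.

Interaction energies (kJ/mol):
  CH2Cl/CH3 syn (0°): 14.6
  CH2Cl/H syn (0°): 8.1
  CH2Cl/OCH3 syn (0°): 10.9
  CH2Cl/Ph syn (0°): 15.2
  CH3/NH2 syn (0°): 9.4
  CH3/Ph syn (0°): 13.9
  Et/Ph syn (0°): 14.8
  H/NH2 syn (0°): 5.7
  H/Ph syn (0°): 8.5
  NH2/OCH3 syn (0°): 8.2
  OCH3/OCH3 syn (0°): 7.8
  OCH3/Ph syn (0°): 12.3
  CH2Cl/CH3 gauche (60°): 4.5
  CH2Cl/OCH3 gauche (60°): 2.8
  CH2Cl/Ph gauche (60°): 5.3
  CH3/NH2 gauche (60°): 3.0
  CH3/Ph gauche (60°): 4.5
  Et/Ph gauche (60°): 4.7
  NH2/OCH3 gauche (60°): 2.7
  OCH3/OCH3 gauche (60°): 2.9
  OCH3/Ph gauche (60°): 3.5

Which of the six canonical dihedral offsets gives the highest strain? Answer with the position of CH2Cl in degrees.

CH2Cl at 0° is eclipsed. CH3 at 0° is eclipsed with CH2Cl at 0° (14.6); H at 120° is eclipsed with NH2 at 120° (5.7); OCH3 at 240° is eclipsed with Ph at 240° (12.3). Total 32.6 kJ/mol.
CH2Cl at 60° is staggered. CH3 at 0° is gauche with CH2Cl at 60° (4.5); CH3 at 0° is gauche with Ph at 300° (4.5); OCH3 at 240° is gauche with NH2 at 180° (2.7); OCH3 at 240° is gauche with Ph at 300° (3.5). Total 15.2 kJ/mol.
CH2Cl at 120° is eclipsed. CH3 at 0° is eclipsed with Ph at 0° (13.9); H at 120° is eclipsed with CH2Cl at 120° (8.1); OCH3 at 240° is eclipsed with NH2 at 240° (8.2). Total 30.2 kJ/mol.
CH2Cl at 180° is staggered. CH3 at 0° is gauche with NH2 at 300° (3.0); CH3 at 0° is gauche with Ph at 60° (4.5); OCH3 at 240° is gauche with CH2Cl at 180° (2.8); OCH3 at 240° is gauche with NH2 at 300° (2.7). Total 13.0 kJ/mol.
CH2Cl at 240° is eclipsed. CH3 at 0° is eclipsed with NH2 at 0° (9.4); H at 120° is eclipsed with Ph at 120° (8.5); OCH3 at 240° is eclipsed with CH2Cl at 240° (10.9). Total 28.8 kJ/mol.
CH2Cl at 300° is staggered. CH3 at 0° is gauche with CH2Cl at 300° (4.5); CH3 at 0° is gauche with NH2 at 60° (3.0); OCH3 at 240° is gauche with CH2Cl at 300° (2.8); OCH3 at 240° is gauche with Ph at 180° (3.5). Total 13.8 kJ/mol.
The maximum (32.6 kJ/mol) occurs with CH2Cl at 0°.

0°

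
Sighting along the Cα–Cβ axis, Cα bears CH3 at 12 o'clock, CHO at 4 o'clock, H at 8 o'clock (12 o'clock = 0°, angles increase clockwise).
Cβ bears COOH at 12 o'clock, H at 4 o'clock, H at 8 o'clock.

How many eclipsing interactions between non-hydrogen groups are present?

Non-H eclipsing pairs: CH3(0°)/COOH(0°) — 1 interaction.

1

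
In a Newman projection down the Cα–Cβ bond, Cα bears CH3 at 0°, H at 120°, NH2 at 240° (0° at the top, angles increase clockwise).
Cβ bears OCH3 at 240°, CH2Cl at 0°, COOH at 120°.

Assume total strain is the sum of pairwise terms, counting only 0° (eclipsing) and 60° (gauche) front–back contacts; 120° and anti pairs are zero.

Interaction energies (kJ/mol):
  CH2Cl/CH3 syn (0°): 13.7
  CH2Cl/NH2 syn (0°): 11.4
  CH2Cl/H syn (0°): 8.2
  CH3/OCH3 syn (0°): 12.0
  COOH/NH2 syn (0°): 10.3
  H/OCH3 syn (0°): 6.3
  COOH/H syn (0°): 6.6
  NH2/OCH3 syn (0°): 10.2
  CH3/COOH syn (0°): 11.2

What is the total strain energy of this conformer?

This conformer (eclipsed): CH3(0°)/CH2Cl(0°) eclipsed 13.7; H(120°)/COOH(120°) eclipsed 6.6; NH2(240°)/OCH3(240°) eclipsed 10.2 → 30.5 kJ/mol.

30.5 kJ/mol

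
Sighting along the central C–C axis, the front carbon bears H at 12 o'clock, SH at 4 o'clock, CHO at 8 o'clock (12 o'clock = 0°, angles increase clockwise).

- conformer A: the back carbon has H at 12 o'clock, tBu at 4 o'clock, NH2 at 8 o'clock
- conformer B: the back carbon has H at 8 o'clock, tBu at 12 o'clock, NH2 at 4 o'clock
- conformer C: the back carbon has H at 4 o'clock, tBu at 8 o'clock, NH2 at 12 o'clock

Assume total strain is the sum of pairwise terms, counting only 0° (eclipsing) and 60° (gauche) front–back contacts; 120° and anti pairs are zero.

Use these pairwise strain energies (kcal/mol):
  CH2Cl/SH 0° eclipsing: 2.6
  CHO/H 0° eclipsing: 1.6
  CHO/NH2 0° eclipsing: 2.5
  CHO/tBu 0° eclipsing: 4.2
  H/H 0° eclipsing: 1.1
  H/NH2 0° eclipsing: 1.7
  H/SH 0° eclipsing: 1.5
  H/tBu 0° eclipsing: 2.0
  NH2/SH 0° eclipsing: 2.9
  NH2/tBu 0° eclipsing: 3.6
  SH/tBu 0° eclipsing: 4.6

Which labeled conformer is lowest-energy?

B

A (eclipsed): H(0°)/H(0°) eclipsed 1.1; SH(120°)/tBu(120°) eclipsed 4.6; CHO(240°)/NH2(240°) eclipsed 2.5 → 8.2 kcal/mol.
B (eclipsed): H(0°)/tBu(0°) eclipsed 2.0; SH(120°)/NH2(120°) eclipsed 2.9; CHO(240°)/H(240°) eclipsed 1.6 → 6.5 kcal/mol.
C (eclipsed): H(0°)/NH2(0°) eclipsed 1.7; SH(120°)/H(120°) eclipsed 1.5; CHO(240°)/tBu(240°) eclipsed 4.2 → 7.4 kcal/mol.
B has the lowest total (6.5 kcal/mol).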